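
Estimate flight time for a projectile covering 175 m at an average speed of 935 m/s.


t = d/v = 175/935 = 0.1872 s

0.1872 s


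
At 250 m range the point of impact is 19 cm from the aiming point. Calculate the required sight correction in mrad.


1 mrad subtends 1 cm per 10 m of range, so adj = error_cm / (dist_m / 10) = 19 / (250/10) = 0.76 mrad

0.76 mrad


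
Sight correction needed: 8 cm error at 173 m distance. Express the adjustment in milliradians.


1 mrad subtends 1 cm per 10 m of range, so adj = error_cm / (dist_m / 10) = 8 / (173/10) = 0.4624 mrad

0.4624 mrad


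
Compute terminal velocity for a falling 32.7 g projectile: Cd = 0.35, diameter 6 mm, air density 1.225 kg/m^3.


A = pi*(d/2)^2 = pi*(6/2000)^2 = 2.82743e-05 m^2
vt = sqrt(2mg/(Cd*rho*A)) = sqrt(2*0.0327*9.81/(0.35 * 1.225 * 2.82743e-05)) = 230.1 m/s

230.1 m/s


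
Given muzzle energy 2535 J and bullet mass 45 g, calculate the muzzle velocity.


v = sqrt(2*E/m) = sqrt(2*2535/0.045) = 335.7 m/s

335.7 m/s


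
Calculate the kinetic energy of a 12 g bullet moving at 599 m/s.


E = 0.5*m*v^2 = 0.5*0.012*599^2 = 2153 J

2153 J


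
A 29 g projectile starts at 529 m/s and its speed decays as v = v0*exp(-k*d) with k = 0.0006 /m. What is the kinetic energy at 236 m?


v = v0*exp(-k*d) = 529*exp(-0.0006*236) = 459.155 m/s
E = 0.5*m*v^2 = 0.5*0.029*459.155^2 = 3057 J

3057 J


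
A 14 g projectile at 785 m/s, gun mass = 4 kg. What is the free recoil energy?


v_r = m_p*v_p/m_gun = 0.014*785/4 = 2.7475 m/s, E_r = 0.5*m_gun*v_r^2 = 0.5*4*2.7475^2 = 15.1 J

15.1 J


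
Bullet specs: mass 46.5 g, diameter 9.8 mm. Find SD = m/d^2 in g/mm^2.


SD = m/d^2 = 46.5/9.8^2 = 0.4842 g/mm^2

0.4842 g/mm^2


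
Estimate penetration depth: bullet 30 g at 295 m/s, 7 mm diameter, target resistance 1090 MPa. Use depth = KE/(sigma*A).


A = pi*(d/2)^2 = pi*(7/2)^2 = 38.4845 mm^2
E = 0.5*m*v^2 = 0.5*0.03*295^2 = 1305.38 J
depth = E/(sigma*A) = 1305.38 J / (1090 MPa * 38.4845 mm^2) = 1305.38/(1090 * 38.4845) m = 0.0311188 m ≈ 31.12 mm

31.12 mm


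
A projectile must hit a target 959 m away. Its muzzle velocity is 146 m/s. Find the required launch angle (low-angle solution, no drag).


sin(2*theta) = R*g/v0^2 = 959*9.81/146^2 = 0.441349, theta = arcsin(0.441349)/2 = 13.09°

13.09 degrees


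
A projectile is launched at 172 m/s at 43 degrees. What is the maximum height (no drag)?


H = (v0*sin(theta))^2 / (2g) = (172*sin(43°))^2 / (2*9.81) = 701.3 m

701.3 m


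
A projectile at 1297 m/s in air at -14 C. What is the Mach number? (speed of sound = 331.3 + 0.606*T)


a = 331.3 + 0.606*(-14) = 322.816 m/s
M = v/a = 1297/322.816 = 4.018

4.018


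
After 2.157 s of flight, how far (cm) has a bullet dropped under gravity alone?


drop = 0.5*g*t^2 = 0.5*9.81*2.157^2 = 22.8212 m ≈ 2282 cm

2282 cm


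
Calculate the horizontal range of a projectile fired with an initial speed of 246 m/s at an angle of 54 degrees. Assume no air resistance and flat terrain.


R = v0^2 * sin(2*theta) / g = 246^2 * sin(2*54°) / 9.81 = 5867 m

5867 m


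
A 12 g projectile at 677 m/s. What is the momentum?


p = m*v = 0.012*677 = 8.124 kg·m/s

8.124 kg·m/s


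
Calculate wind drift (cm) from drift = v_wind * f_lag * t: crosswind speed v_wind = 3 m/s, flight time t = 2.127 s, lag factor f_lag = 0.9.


drift = v_wind * lag * t = 3 * 0.9 * 2.127 = 5.7429 m ≈ 574.3 cm

574.3 cm


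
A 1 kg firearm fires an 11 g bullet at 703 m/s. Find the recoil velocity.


v_recoil = m_p * v_p / m_gun = 0.011 * 703 / 1 = 7.733 m/s

7.733 m/s


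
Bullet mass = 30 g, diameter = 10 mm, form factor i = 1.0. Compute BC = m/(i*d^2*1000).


BC = m/(i*d^2*1000) = 30/(1.0 * 10^2 * 1000) = 0.0003

0.0003


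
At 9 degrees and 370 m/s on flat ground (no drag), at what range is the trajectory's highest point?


R = v0^2*sin(2*theta)/g = 370^2*sin(2*9°)/9.81 = 4312.38 m
apex_dist = R/2 = 4312.38/2 = 2156 m

2156 m


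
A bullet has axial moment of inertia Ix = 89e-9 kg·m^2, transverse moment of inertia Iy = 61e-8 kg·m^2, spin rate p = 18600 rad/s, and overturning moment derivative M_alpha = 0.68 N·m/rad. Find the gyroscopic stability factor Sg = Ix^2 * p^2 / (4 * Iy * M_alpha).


Sg = Ix^2 * p^2 / (4 * Iy * M_alpha) = (89e-9)^2 * 18600^2 / (4 * 61e-8 * 0.68) = 1.652

1.652


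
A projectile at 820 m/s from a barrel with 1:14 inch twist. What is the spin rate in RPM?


twist_m = 14*0.0254 = 0.3556 m
spin = v/twist = 820/0.3556 = 2305.962 rev/s
RPM = spin*60 = 2305.962*60 ≈ 138358 RPM

138358 RPM


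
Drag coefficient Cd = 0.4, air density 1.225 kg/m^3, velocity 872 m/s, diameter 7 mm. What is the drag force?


A = pi*(d/2)^2 = pi*(7/2000)^2 = 3.84845e-05 m^2
Fd = 0.5*Cd*rho*A*v^2 = 0.5*0.4*1.225*3.84845e-05*872^2 = 7.169 N

7.169 N


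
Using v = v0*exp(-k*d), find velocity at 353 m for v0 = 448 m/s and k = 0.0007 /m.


v = v0*exp(-k*d) = 448*exp(-0.0007*353) = 349.9 m/s

349.9 m/s


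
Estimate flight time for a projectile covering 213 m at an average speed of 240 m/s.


t = d/v = 213/240 = 0.8875 s

0.8875 s


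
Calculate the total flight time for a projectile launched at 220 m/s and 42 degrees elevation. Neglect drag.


T = 2*v0*sin(theta)/g = 2*220*sin(42°)/9.81 = 30.01 s

30.01 s


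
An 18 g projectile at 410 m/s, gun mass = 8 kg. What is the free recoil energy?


v_r = m_p*v_p/m_gun = 0.018*410/8 = 0.9225 m/s, E_r = 0.5*m_gun*v_r^2 = 0.5*8*0.9225^2 = 3.404 J

3.404 J


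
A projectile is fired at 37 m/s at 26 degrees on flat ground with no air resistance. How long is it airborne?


T = 2*v0*sin(theta)/g = 2*37*sin(26°)/9.81 = 3.307 s

3.307 s


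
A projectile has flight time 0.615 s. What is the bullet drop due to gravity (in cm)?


drop = 0.5*g*t^2 = 0.5*9.81*0.615^2 = 1.85519 m ≈ 185.5 cm

185.5 cm


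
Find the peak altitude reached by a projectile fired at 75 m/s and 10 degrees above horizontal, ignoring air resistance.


H = (v0*sin(theta))^2 / (2g) = (75*sin(10°))^2 / (2*9.81) = 8.645 m

8.645 m


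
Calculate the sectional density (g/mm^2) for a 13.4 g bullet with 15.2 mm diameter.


SD = m/d^2 = 13.4/15.2^2 = 0.058 g/mm^2

0.058 g/mm^2


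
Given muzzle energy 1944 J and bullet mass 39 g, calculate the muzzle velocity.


v = sqrt(2*E/m) = sqrt(2*1944/0.039) = 315.7 m/s

315.7 m/s


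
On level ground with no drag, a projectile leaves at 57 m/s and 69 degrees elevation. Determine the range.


R = v0^2 * sin(2*theta) / g = 57^2 * sin(2*69°) / 9.81 = 221.6 m

221.6 m


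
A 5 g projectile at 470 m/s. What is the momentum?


p = m*v = 0.005*470 = 2.35 kg·m/s

2.35 kg·m/s


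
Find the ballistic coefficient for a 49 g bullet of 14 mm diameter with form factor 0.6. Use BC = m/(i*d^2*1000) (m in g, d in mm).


BC = m/(i*d^2*1000) = 49/(0.6 * 14^2 * 1000) = 0.0004167

0.0004167


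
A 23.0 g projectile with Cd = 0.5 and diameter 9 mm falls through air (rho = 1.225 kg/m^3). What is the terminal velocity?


A = pi*(d/2)^2 = pi*(9/2000)^2 = 6.36173e-05 m^2
vt = sqrt(2mg/(Cd*rho*A)) = sqrt(2*0.023*9.81/(0.5 * 1.225 * 6.36173e-05)) = 107.6 m/s

107.6 m/s


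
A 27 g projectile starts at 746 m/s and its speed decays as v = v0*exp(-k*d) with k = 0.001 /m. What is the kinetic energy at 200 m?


v = v0*exp(-k*d) = 746*exp(-0.001*200) = 610.773 m/s
E = 0.5*m*v^2 = 0.5*0.027*610.773^2 = 5036 J

5036 J


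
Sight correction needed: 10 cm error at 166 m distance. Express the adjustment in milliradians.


1 mrad subtends 1 cm per 10 m of range, so adj = error_cm / (dist_m / 10) = 10 / (166/10) = 0.6024 mrad

0.6024 mrad


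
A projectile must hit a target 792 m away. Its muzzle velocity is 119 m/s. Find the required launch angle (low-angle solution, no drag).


sin(2*theta) = R*g/v0^2 = 792*9.81/119^2 = 0.548656, theta = arcsin(0.548656)/2 = 16.64°

16.64 degrees


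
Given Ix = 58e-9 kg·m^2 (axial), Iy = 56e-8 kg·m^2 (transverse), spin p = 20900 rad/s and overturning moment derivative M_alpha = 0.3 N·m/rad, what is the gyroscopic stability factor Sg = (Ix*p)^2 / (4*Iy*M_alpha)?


Sg = Ix^2 * p^2 / (4 * Iy * M_alpha) = (58e-9)^2 * 20900^2 / (4 * 56e-8 * 0.3) = 2.187

2.187


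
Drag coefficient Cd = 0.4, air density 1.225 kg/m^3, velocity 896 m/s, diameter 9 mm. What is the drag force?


A = pi*(d/2)^2 = pi*(9/2000)^2 = 6.36173e-05 m^2
Fd = 0.5*Cd*rho*A*v^2 = 0.5*0.4*1.225*6.36173e-05*896^2 = 12.51 N

12.51 N


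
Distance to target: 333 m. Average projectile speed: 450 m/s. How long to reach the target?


t = d/v = 333/450 = 0.74 s

0.74 s


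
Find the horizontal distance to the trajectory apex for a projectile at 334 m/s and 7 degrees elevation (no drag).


R = v0^2*sin(2*theta)/g = 334^2*sin(2*7°)/9.81 = 2751.05 m
apex_dist = R/2 = 2751.05/2 = 1376 m

1376 m


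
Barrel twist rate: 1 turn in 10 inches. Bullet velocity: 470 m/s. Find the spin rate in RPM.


twist_m = 10*0.0254 = 0.254 m
spin = v/twist = 470/0.254 = 1850.394 rev/s
RPM = spin*60 = 1850.394*60 ≈ 111024 RPM

111024 RPM


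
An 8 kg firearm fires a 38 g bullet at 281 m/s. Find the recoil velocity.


v_recoil = m_p * v_p / m_gun = 0.038 * 281 / 8 = 1.335 m/s

1.335 m/s


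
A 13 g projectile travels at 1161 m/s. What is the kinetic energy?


E = 0.5*m*v^2 = 0.5*0.013*1161^2 = 8761 J

8761 J


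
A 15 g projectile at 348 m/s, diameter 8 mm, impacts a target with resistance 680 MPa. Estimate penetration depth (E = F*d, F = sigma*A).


A = pi*(d/2)^2 = pi*(8/2)^2 = 50.2655 mm^2
E = 0.5*m*v^2 = 0.5*0.015*348^2 = 908.28 J
depth = E/(sigma*A) = 908.28 J / (680 MPa * 50.2655 mm^2) = 908.28/(680 * 50.2655) m = 0.026573 m ≈ 26.57 mm

26.57 mm


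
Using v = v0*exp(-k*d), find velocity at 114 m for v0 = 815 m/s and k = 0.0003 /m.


v = v0*exp(-k*d) = 815*exp(-0.0003*114) = 787.6 m/s

787.6 m/s


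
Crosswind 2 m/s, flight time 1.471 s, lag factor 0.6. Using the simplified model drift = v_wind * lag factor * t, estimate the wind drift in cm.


drift = v_wind * lag * t = 2 * 0.6 * 1.471 = 1.7652 m ≈ 176.5 cm

176.5 cm


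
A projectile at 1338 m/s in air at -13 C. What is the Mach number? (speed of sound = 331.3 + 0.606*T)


a = 331.3 + 0.606*(-13) = 323.422 m/s
M = v/a = 1338/323.422 = 4.137

4.137


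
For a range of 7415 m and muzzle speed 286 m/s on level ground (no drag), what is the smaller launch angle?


sin(2*theta) = R*g/v0^2 = 7415*9.81/286^2 = 0.8893, theta = arcsin(0.8893)/2 = 31.39°

31.39 degrees


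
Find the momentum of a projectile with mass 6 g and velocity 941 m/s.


p = m*v = 0.006*941 = 5.646 kg·m/s

5.646 kg·m/s


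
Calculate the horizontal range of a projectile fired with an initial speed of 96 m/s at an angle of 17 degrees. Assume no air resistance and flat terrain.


R = v0^2 * sin(2*theta) / g = 96^2 * sin(2*17°) / 9.81 = 525.3 m

525.3 m


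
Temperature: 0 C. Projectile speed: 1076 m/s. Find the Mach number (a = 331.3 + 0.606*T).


a = 331.3 + 0.606*(0) = 331.3 m/s
M = v/a = 1076/331.3 = 3.248

3.248


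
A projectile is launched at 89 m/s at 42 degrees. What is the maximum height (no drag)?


H = (v0*sin(theta))^2 / (2g) = (89*sin(42°))^2 / (2*9.81) = 180.8 m

180.8 m


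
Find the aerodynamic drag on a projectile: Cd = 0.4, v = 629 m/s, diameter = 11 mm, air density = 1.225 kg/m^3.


A = pi*(d/2)^2 = pi*(11/2000)^2 = 9.50332e-05 m^2
Fd = 0.5*Cd*rho*A*v^2 = 0.5*0.4*1.225*9.50332e-05*629^2 = 9.212 N

9.212 N


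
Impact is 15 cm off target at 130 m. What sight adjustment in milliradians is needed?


1 mrad subtends 1 cm per 10 m of range, so adj = error_cm / (dist_m / 10) = 15 / (130/10) = 1.154 mrad

1.154 mrad


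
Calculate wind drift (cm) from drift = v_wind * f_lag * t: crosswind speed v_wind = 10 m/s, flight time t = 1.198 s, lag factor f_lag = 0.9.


drift = v_wind * lag * t = 10 * 0.9 * 1.198 = 10.782 m ≈ 1078 cm

1078 cm


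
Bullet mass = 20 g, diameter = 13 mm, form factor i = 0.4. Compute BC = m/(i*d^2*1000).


BC = m/(i*d^2*1000) = 20/(0.4 * 13^2 * 1000) = 0.0002959

0.0002959


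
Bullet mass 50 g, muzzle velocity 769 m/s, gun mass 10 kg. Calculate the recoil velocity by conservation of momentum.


v_recoil = m_p * v_p / m_gun = 0.05 * 769 / 10 = 3.845 m/s

3.845 m/s


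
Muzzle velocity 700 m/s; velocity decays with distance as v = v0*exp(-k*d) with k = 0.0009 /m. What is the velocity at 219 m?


v = v0*exp(-k*d) = 700*exp(-0.0009*219) = 574.8 m/s

574.8 m/s


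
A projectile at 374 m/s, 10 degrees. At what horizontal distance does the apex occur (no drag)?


R = v0^2*sin(2*theta)/g = 374^2*sin(2*10°)/9.81 = 4876.7 m
apex_dist = R/2 = 4876.7/2 = 2438 m

2438 m


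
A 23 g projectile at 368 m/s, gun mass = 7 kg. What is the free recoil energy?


v_r = m_p*v_p/m_gun = 0.023*368/7 = 1.20914 m/s, E_r = 0.5*m_gun*v_r^2 = 0.5*7*1.20914^2 = 5.117 J

5.117 J


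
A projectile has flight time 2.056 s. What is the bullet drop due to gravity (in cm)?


drop = 0.5*g*t^2 = 0.5*9.81*2.056^2 = 20.7341 m ≈ 2073 cm

2073 cm


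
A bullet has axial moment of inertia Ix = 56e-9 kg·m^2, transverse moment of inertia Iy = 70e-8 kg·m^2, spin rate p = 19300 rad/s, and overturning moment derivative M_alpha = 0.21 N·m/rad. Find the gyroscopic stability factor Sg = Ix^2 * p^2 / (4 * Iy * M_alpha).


Sg = Ix^2 * p^2 / (4 * Iy * M_alpha) = (56e-9)^2 * 19300^2 / (4 * 70e-8 * 0.21) = 1.987

1.987


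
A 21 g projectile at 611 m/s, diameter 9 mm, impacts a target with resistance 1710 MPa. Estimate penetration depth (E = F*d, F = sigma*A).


A = pi*(d/2)^2 = pi*(9/2)^2 = 63.6173 mm^2
E = 0.5*m*v^2 = 0.5*0.021*611^2 = 3919.87 J
depth = E/(sigma*A) = 3919.87 J / (1710 MPa * 63.6173 mm^2) = 3919.87/(1710 * 63.6173) m = 0.036033 m ≈ 36.03 mm

36.03 mm


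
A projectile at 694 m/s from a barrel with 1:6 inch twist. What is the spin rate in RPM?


twist_m = 6*0.0254 = 0.1524 m
spin = v/twist = 694/0.1524 = 4553.806 rev/s
RPM = spin*60 = 4553.806*60 ≈ 273228 RPM

273228 RPM


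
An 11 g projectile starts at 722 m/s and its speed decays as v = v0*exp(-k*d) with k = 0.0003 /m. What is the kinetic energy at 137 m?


v = v0*exp(-k*d) = 722*exp(-0.0003*137) = 692.927 m/s
E = 0.5*m*v^2 = 0.5*0.011*692.927^2 = 2641 J

2641 J


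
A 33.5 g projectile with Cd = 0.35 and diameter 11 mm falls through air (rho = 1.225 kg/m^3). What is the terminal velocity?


A = pi*(d/2)^2 = pi*(11/2000)^2 = 9.50332e-05 m^2
vt = sqrt(2mg/(Cd*rho*A)) = sqrt(2*0.0335*9.81/(0.35 * 1.225 * 9.50332e-05)) = 127 m/s

127 m/s


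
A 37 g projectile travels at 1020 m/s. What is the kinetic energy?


E = 0.5*m*v^2 = 0.5*0.037*1020^2 = 19247 J

19247 J


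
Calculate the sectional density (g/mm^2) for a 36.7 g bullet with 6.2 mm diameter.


SD = m/d^2 = 36.7/6.2^2 = 0.9547 g/mm^2

0.9547 g/mm^2


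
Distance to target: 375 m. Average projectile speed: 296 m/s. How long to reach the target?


t = d/v = 375/296 = 1.267 s

1.267 s


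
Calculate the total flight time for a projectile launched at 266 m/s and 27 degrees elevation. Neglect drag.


T = 2*v0*sin(theta)/g = 2*266*sin(27°)/9.81 = 24.62 s

24.62 s


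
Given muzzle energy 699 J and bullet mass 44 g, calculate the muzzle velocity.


v = sqrt(2*E/m) = sqrt(2*699/0.044) = 178.2 m/s

178.2 m/s


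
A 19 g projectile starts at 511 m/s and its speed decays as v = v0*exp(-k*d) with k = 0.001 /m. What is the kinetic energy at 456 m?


v = v0*exp(-k*d) = 511*exp(-0.001*456) = 323.879 m/s
E = 0.5*m*v^2 = 0.5*0.019*323.879^2 = 996.5 J

996.5 J


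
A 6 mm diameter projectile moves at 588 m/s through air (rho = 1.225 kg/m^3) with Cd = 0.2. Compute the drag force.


A = pi*(d/2)^2 = pi*(6/2000)^2 = 2.82743e-05 m^2
Fd = 0.5*Cd*rho*A*v^2 = 0.5*0.2*1.225*2.82743e-05*588^2 = 1.198 N

1.198 N


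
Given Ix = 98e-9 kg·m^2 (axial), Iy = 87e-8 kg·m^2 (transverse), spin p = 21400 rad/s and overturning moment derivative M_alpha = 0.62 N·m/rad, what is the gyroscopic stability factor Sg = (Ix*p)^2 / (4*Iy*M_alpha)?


Sg = Ix^2 * p^2 / (4 * Iy * M_alpha) = (98e-9)^2 * 21400^2 / (4 * 87e-8 * 0.62) = 2.038

2.038


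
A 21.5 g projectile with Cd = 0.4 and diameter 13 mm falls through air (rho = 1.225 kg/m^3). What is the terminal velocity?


A = pi*(d/2)^2 = pi*(13/2000)^2 = 1.32732e-04 m^2
vt = sqrt(2mg/(Cd*rho*A)) = sqrt(2*0.0215*9.81/(0.4 * 1.225 * 1.32732e-04)) = 80.53 m/s

80.53 m/s


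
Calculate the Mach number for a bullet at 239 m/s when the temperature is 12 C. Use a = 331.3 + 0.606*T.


a = 331.3 + 0.606*(12) = 338.572 m/s
M = v/a = 239/338.572 = 0.7059

0.7059


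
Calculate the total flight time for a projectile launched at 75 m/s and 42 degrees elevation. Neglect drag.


T = 2*v0*sin(theta)/g = 2*75*sin(42°)/9.81 = 10.23 s

10.23 s


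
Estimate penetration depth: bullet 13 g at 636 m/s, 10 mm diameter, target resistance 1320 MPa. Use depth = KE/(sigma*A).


A = pi*(d/2)^2 = pi*(10/2)^2 = 78.5398 mm^2
E = 0.5*m*v^2 = 0.5*0.013*636^2 = 2629.22 J
depth = E/(sigma*A) = 2629.22 J / (1320 MPa * 78.5398 mm^2) = 2629.22/(1320 * 78.5398) m = 0.0253608 m ≈ 25.36 mm

25.36 mm


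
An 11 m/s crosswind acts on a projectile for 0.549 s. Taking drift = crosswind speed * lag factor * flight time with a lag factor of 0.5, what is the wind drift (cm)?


drift = v_wind * lag * t = 11 * 0.5 * 0.549 = 3.0195 m ≈ 302 cm

302 cm


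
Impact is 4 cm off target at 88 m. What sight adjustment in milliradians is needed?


1 mrad subtends 1 cm per 10 m of range, so adj = error_cm / (dist_m / 10) = 4 / (88/10) = 0.4545 mrad

0.4545 mrad


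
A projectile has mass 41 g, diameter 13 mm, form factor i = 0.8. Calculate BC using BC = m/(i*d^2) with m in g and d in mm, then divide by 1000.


BC = m/(i*d^2*1000) = 41/(0.8 * 13^2 * 1000) = 0.0003033

0.0003033


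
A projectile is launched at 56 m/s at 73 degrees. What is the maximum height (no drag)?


H = (v0*sin(theta))^2 / (2g) = (56*sin(73°))^2 / (2*9.81) = 146.2 m

146.2 m


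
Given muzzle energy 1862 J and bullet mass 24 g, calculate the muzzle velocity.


v = sqrt(2*E/m) = sqrt(2*1862/0.024) = 393.9 m/s

393.9 m/s


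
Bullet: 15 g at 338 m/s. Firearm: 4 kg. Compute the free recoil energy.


v_r = m_p*v_p/m_gun = 0.015*338/4 = 1.2675 m/s, E_r = 0.5*m_gun*v_r^2 = 0.5*4*1.2675^2 = 3.213 J

3.213 J


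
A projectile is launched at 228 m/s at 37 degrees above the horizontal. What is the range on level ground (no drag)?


R = v0^2 * sin(2*theta) / g = 228^2 * sin(2*37°) / 9.81 = 5094 m

5094 m


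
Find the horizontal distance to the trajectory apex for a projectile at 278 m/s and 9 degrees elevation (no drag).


R = v0^2*sin(2*theta)/g = 278^2*sin(2*9°)/9.81 = 2434.46 m
apex_dist = R/2 = 2434.46/2 = 1217 m

1217 m


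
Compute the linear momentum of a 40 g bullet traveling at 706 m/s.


p = m*v = 0.04*706 = 28.24 kg·m/s

28.24 kg·m/s


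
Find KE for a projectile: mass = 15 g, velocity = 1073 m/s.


E = 0.5*m*v^2 = 0.5*0.015*1073^2 = 8635 J

8635 J


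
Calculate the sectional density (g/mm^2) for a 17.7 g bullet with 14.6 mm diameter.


SD = m/d^2 = 17.7/14.6^2 = 0.08304 g/mm^2

0.08304 g/mm^2


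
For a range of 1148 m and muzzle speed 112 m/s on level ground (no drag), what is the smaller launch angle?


sin(2*theta) = R*g/v0^2 = 1148*9.81/112^2 = 0.89779, theta = arcsin(0.89779)/2 = 31.93°

31.93 degrees


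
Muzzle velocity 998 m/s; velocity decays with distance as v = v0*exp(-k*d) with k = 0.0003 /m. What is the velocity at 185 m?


v = v0*exp(-k*d) = 998*exp(-0.0003*185) = 944.1 m/s

944.1 m/s


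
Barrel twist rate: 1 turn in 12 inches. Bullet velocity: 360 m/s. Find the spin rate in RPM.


twist_m = 12*0.0254 = 0.3048 m
spin = v/twist = 360/0.3048 = 1181.102 rev/s
RPM = spin*60 = 1181.102*60 ≈ 70866 RPM

70866 RPM


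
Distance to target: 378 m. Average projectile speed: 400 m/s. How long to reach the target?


t = d/v = 378/400 = 0.945 s

0.945 s


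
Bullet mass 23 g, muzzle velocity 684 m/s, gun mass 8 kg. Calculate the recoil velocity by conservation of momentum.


v_recoil = m_p * v_p / m_gun = 0.023 * 684 / 8 = 1.966 m/s

1.966 m/s


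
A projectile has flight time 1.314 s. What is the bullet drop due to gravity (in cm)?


drop = 0.5*g*t^2 = 0.5*9.81*1.314^2 = 8.46895 m ≈ 846.9 cm

846.9 cm


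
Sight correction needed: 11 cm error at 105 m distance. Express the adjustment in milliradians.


1 mrad subtends 1 cm per 10 m of range, so adj = error_cm / (dist_m / 10) = 11 / (105/10) = 1.048 mrad

1.048 mrad


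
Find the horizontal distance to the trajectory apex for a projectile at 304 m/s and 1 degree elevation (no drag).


R = v0^2*sin(2*theta)/g = 304^2*sin(2*1°)/9.81 = 328.774 m
apex_dist = R/2 = 328.774/2 = 164.4 m

164.4 m


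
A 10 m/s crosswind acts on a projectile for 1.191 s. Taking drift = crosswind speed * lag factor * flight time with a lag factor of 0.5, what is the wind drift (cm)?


drift = v_wind * lag * t = 10 * 0.5 * 1.191 = 5.955 m ≈ 595.5 cm

595.5 cm


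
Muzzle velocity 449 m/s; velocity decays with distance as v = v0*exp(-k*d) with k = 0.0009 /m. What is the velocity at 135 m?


v = v0*exp(-k*d) = 449*exp(-0.0009*135) = 397.6 m/s

397.6 m/s


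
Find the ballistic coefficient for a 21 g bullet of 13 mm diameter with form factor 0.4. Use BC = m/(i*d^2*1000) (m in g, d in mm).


BC = m/(i*d^2*1000) = 21/(0.4 * 13^2 * 1000) = 0.0003107

0.0003107


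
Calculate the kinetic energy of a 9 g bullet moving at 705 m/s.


E = 0.5*m*v^2 = 0.5*0.009*705^2 = 2237 J

2237 J


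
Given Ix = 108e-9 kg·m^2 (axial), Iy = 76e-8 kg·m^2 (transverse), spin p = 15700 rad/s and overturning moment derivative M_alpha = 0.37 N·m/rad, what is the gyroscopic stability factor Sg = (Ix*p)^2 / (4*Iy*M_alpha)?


Sg = Ix^2 * p^2 / (4 * Iy * M_alpha) = (108e-9)^2 * 15700^2 / (4 * 76e-8 * 0.37) = 2.556

2.556


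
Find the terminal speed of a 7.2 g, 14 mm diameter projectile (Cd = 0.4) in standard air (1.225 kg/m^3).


A = pi*(d/2)^2 = pi*(14/2000)^2 = 1.53938e-04 m^2
vt = sqrt(2mg/(Cd*rho*A)) = sqrt(2*0.0072*9.81/(0.4 * 1.225 * 1.53938e-04)) = 43.28 m/s

43.28 m/s


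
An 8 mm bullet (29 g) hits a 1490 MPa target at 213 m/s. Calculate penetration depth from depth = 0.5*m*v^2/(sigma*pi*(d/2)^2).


A = pi*(d/2)^2 = pi*(8/2)^2 = 50.2655 mm^2
E = 0.5*m*v^2 = 0.5*0.029*213^2 = 657.851 J
depth = E/(sigma*A) = 657.851 J / (1490 MPa * 50.2655 mm^2) = 657.851/(1490 * 50.2655) m = 0.00878357 m ≈ 8.784 mm

8.784 mm


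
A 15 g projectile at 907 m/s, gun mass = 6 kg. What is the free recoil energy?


v_r = m_p*v_p/m_gun = 0.015*907/6 = 2.2675 m/s, E_r = 0.5*m_gun*v_r^2 = 0.5*6*2.2675^2 = 15.42 J

15.42 J


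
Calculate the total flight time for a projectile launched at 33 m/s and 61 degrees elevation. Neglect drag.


T = 2*v0*sin(theta)/g = 2*33*sin(61°)/9.81 = 5.884 s

5.884 s


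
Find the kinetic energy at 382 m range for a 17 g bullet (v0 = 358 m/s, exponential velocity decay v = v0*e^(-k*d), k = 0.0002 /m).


v = v0*exp(-k*d) = 358*exp(-0.0002*382) = 331.668 m/s
E = 0.5*m*v^2 = 0.5*0.017*331.668^2 = 935 J

935 J


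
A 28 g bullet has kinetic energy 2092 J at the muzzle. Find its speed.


v = sqrt(2*E/m) = sqrt(2*2092/0.028) = 386.6 m/s

386.6 m/s


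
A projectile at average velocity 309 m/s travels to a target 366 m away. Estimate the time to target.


t = d/v = 366/309 = 1.184 s

1.184 s


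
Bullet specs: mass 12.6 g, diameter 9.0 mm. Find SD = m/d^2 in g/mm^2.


SD = m/d^2 = 12.6/9.0^2 = 0.1556 g/mm^2

0.1556 g/mm^2


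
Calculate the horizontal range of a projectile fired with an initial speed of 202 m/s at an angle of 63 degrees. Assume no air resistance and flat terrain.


R = v0^2 * sin(2*theta) / g = 202^2 * sin(2*63°) / 9.81 = 3365 m

3365 m


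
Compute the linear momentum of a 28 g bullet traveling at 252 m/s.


p = m*v = 0.028*252 = 7.056 kg·m/s

7.056 kg·m/s


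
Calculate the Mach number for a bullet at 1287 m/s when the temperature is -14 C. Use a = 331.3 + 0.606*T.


a = 331.3 + 0.606*(-14) = 322.816 m/s
M = v/a = 1287/322.816 = 3.987

3.987


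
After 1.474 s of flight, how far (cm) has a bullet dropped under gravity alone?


drop = 0.5*g*t^2 = 0.5*9.81*1.474^2 = 10.657 m ≈ 1066 cm

1066 cm


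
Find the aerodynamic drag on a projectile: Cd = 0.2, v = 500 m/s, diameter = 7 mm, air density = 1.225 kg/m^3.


A = pi*(d/2)^2 = pi*(7/2000)^2 = 3.84845e-05 m^2
Fd = 0.5*Cd*rho*A*v^2 = 0.5*0.2*1.225*3.84845e-05*500^2 = 1.179 N

1.179 N


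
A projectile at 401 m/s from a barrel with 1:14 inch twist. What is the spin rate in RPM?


twist_m = 14*0.0254 = 0.3556 m
spin = v/twist = 401/0.3556 = 1127.672 rev/s
RPM = spin*60 = 1127.672*60 ≈ 67660 RPM

67660 RPM


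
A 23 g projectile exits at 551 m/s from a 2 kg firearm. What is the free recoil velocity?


v_recoil = m_p * v_p / m_gun = 0.023 * 551 / 2 = 6.337 m/s

6.337 m/s


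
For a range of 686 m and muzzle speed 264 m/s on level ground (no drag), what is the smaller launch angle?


sin(2*theta) = R*g/v0^2 = 686*9.81/264^2 = 0.0965573, theta = arcsin(0.0965573)/2 = 2.77°

2.77 degrees


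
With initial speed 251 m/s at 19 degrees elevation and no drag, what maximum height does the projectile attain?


H = (v0*sin(theta))^2 / (2g) = (251*sin(19°))^2 / (2*9.81) = 340.4 m

340.4 m


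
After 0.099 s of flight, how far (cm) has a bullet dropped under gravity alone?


drop = 0.5*g*t^2 = 0.5*9.81*0.099^2 = 0.0480739 m ≈ 4.807 cm

4.807 cm


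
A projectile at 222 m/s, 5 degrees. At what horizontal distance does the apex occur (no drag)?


R = v0^2*sin(2*theta)/g = 222^2*sin(2*5°)/9.81 = 872.383 m
apex_dist = R/2 = 872.383/2 = 436.2 m

436.2 m


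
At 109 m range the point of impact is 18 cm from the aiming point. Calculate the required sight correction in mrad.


1 mrad subtends 1 cm per 10 m of range, so adj = error_cm / (dist_m / 10) = 18 / (109/10) = 1.651 mrad

1.651 mrad


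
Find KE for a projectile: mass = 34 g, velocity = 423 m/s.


E = 0.5*m*v^2 = 0.5*0.034*423^2 = 3042 J

3042 J


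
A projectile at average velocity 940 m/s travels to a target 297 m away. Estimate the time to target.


t = d/v = 297/940 = 0.316 s

0.316 s


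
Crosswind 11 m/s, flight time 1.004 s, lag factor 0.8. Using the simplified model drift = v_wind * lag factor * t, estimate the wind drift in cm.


drift = v_wind * lag * t = 11 * 0.8 * 1.004 = 8.8352 m ≈ 883.5 cm

883.5 cm


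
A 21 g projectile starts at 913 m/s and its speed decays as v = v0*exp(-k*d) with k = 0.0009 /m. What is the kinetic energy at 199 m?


v = v0*exp(-k*d) = 913*exp(-0.0009*199) = 763.288 m/s
E = 0.5*m*v^2 = 0.5*0.021*763.288^2 = 6117 J

6117 J


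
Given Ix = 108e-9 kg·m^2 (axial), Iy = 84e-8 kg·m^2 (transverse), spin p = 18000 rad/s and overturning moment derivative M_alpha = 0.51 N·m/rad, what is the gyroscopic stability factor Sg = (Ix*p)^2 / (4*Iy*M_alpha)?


Sg = Ix^2 * p^2 / (4 * Iy * M_alpha) = (108e-9)^2 * 18000^2 / (4 * 84e-8 * 0.51) = 2.205

2.205


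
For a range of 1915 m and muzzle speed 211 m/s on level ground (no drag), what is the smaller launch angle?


sin(2*theta) = R*g/v0^2 = 1915*9.81/211^2 = 0.421962, theta = arcsin(0.421962)/2 = 12.48°

12.48 degrees


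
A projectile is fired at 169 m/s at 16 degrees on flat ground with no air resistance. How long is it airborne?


T = 2*v0*sin(theta)/g = 2*169*sin(16°)/9.81 = 9.497 s

9.497 s


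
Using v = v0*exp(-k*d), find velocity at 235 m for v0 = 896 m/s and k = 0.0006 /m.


v = v0*exp(-k*d) = 896*exp(-0.0006*235) = 778.2 m/s

778.2 m/s


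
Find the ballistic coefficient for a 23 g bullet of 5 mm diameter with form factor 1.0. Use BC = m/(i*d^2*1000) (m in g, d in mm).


BC = m/(i*d^2*1000) = 23/(1.0 * 5^2 * 1000) = 0.00092

0.00092


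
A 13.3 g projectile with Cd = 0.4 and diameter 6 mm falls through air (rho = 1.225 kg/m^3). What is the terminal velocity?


A = pi*(d/2)^2 = pi*(6/2000)^2 = 2.82743e-05 m^2
vt = sqrt(2mg/(Cd*rho*A)) = sqrt(2*0.0133*9.81/(0.4 * 1.225 * 2.82743e-05)) = 137.2 m/s

137.2 m/s


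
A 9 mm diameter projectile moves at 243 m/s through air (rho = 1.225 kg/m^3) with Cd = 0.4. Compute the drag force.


A = pi*(d/2)^2 = pi*(9/2000)^2 = 6.36173e-05 m^2
Fd = 0.5*Cd*rho*A*v^2 = 0.5*0.4*1.225*6.36173e-05*243^2 = 0.9204 N

0.9204 N


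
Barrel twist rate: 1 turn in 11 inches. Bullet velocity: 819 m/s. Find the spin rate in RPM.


twist_m = 11*0.0254 = 0.2794 m
spin = v/twist = 819/0.2794 = 2931.281 rev/s
RPM = spin*60 = 2931.281*60 ≈ 175877 RPM

175877 RPM


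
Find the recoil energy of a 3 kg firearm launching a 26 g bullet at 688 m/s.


v_r = m_p*v_p/m_gun = 0.026*688/3 = 5.96267 m/s, E_r = 0.5*m_gun*v_r^2 = 0.5*3*5.96267^2 = 53.33 J

53.33 J


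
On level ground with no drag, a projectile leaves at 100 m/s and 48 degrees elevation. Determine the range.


R = v0^2 * sin(2*theta) / g = 100^2 * sin(2*48°) / 9.81 = 1014 m

1014 m


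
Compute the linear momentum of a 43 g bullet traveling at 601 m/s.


p = m*v = 0.043*601 = 25.84 kg·m/s

25.84 kg·m/s


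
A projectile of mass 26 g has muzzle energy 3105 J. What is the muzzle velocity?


v = sqrt(2*E/m) = sqrt(2*3105/0.026) = 488.7 m/s

488.7 m/s


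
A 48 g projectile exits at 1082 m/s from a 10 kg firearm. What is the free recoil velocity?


v_recoil = m_p * v_p / m_gun = 0.048 * 1082 / 10 = 5.194 m/s

5.194 m/s


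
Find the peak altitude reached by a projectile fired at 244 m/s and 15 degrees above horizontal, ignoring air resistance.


H = (v0*sin(theta))^2 / (2g) = (244*sin(15°))^2 / (2*9.81) = 203.3 m

203.3 m


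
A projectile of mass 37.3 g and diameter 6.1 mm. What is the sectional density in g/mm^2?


SD = m/d^2 = 37.3/6.1^2 = 1.002 g/mm^2

1.002 g/mm^2


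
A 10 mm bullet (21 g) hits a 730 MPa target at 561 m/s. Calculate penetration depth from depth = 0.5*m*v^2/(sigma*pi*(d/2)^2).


A = pi*(d/2)^2 = pi*(10/2)^2 = 78.5398 mm^2
E = 0.5*m*v^2 = 0.5*0.021*561^2 = 3304.57 J
depth = E/(sigma*A) = 3304.57 J / (730 MPa * 78.5398 mm^2) = 3304.57/(730 * 78.5398) m = 0.0576371 m ≈ 57.64 mm

57.64 mm


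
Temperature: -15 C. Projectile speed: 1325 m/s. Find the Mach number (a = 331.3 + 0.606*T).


a = 331.3 + 0.606*(-15) = 322.21 m/s
M = v/a = 1325/322.21 = 4.112

4.112


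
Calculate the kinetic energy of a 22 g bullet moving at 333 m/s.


E = 0.5*m*v^2 = 0.5*0.022*333^2 = 1220 J

1220 J


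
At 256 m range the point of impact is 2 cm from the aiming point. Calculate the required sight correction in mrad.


1 mrad subtends 1 cm per 10 m of range, so adj = error_cm / (dist_m / 10) = 2 / (256/10) = 0.07812 mrad

0.07812 mrad


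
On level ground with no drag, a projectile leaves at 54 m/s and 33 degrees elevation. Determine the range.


R = v0^2 * sin(2*theta) / g = 54^2 * sin(2*33°) / 9.81 = 271.5 m

271.5 m


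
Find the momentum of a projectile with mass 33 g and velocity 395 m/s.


p = m*v = 0.033*395 = 13.04 kg·m/s

13.04 kg·m/s


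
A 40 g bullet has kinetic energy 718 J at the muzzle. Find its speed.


v = sqrt(2*E/m) = sqrt(2*718/0.04) = 189.5 m/s

189.5 m/s


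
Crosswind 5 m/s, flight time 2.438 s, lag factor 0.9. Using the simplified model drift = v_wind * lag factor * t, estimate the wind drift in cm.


drift = v_wind * lag * t = 5 * 0.9 * 2.438 = 10.971 m ≈ 1097 cm

1097 cm


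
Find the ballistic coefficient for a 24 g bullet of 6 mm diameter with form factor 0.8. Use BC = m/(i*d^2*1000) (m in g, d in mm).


BC = m/(i*d^2*1000) = 24/(0.8 * 6^2 * 1000) = 0.0008333

0.0008333


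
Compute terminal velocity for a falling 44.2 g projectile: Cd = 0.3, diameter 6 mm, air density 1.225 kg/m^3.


A = pi*(d/2)^2 = pi*(6/2000)^2 = 2.82743e-05 m^2
vt = sqrt(2mg/(Cd*rho*A)) = sqrt(2*0.0442*9.81/(0.3 * 1.225 * 2.82743e-05)) = 288.9 m/s

288.9 m/s


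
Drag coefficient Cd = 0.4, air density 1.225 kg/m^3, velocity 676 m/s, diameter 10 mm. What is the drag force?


A = pi*(d/2)^2 = pi*(10/2000)^2 = 7.85398e-05 m^2
Fd = 0.5*Cd*rho*A*v^2 = 0.5*0.4*1.225*7.85398e-05*676^2 = 8.793 N

8.793 N


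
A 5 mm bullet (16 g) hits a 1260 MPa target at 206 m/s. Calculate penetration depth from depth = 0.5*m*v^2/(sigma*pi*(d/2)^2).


A = pi*(d/2)^2 = pi*(5/2)^2 = 19.635 mm^2
E = 0.5*m*v^2 = 0.5*0.016*206^2 = 339.488 J
depth = E/(sigma*A) = 339.488 J / (1260 MPa * 19.635 mm^2) = 339.488/(1260 * 19.635) m = 0.0137222 m ≈ 13.72 mm

13.72 mm


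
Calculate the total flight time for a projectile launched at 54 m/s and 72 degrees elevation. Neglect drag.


T = 2*v0*sin(theta)/g = 2*54*sin(72°)/9.81 = 10.47 s

10.47 s


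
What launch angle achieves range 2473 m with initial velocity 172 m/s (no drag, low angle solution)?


sin(2*theta) = R*g/v0^2 = 2473*9.81/172^2 = 0.820042, theta = arcsin(0.820042)/2 = 27.54°

27.54 degrees


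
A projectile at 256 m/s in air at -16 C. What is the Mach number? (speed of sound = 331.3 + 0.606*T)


a = 331.3 + 0.606*(-16) = 321.604 m/s
M = v/a = 256/321.604 = 0.796

0.796


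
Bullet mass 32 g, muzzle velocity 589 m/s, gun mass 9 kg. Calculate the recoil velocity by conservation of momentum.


v_recoil = m_p * v_p / m_gun = 0.032 * 589 / 9 = 2.094 m/s

2.094 m/s


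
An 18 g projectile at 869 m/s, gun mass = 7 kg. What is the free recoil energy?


v_r = m_p*v_p/m_gun = 0.018*869/7 = 2.23457 m/s, E_r = 0.5*m_gun*v_r^2 = 0.5*7*2.23457^2 = 17.48 J

17.48 J


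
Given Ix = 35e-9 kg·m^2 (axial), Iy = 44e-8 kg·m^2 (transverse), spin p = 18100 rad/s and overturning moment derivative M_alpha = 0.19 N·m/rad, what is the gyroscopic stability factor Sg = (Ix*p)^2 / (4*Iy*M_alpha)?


Sg = Ix^2 * p^2 / (4 * Iy * M_alpha) = (35e-9)^2 * 18100^2 / (4 * 44e-8 * 0.19) = 1.2

1.2


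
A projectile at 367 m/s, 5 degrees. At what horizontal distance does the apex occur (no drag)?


R = v0^2*sin(2*theta)/g = 367^2*sin(2*5°)/9.81 = 2384.15 m
apex_dist = R/2 = 2384.15/2 = 1192 m

1192 m


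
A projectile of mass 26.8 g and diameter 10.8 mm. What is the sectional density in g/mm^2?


SD = m/d^2 = 26.8/10.8^2 = 0.2298 g/mm^2

0.2298 g/mm^2


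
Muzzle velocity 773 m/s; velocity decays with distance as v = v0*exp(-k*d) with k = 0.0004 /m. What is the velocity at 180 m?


v = v0*exp(-k*d) = 773*exp(-0.0004*180) = 719.3 m/s

719.3 m/s


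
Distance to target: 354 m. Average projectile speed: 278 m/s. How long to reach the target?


t = d/v = 354/278 = 1.273 s

1.273 s


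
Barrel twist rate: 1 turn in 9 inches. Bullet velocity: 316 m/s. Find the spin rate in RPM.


twist_m = 9*0.0254 = 0.2286 m
spin = v/twist = 316/0.2286 = 1382.327 rev/s
RPM = spin*60 = 1382.327*60 ≈ 82940 RPM

82940 RPM


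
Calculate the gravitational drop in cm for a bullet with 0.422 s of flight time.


drop = 0.5*g*t^2 = 0.5*9.81*0.422^2 = 0.873502 m ≈ 87.35 cm

87.35 cm


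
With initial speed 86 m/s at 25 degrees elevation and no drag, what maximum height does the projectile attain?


H = (v0*sin(theta))^2 / (2g) = (86*sin(25°))^2 / (2*9.81) = 67.33 m

67.33 m


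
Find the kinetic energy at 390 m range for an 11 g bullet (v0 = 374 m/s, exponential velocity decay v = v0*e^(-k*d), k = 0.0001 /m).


v = v0*exp(-k*d) = 374*exp(-0.0001*390) = 359.695 m/s
E = 0.5*m*v^2 = 0.5*0.011*359.695^2 = 711.6 J

711.6 J


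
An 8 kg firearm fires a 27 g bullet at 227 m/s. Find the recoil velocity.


v_recoil = m_p * v_p / m_gun = 0.027 * 227 / 8 = 0.7661 m/s

0.7661 m/s


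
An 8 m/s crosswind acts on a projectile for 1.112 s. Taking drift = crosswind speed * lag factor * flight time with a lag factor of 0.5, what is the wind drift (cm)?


drift = v_wind * lag * t = 8 * 0.5 * 1.112 = 4.448 m ≈ 444.8 cm

444.8 cm


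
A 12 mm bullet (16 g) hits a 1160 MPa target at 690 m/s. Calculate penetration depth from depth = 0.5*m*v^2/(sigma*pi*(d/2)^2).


A = pi*(d/2)^2 = pi*(12/2)^2 = 113.097 mm^2
E = 0.5*m*v^2 = 0.5*0.016*690^2 = 3808.8 J
depth = E/(sigma*A) = 3808.8 J / (1160 MPa * 113.097 mm^2) = 3808.8/(1160 * 113.097) m = 0.0290321 m ≈ 29.03 mm

29.03 mm


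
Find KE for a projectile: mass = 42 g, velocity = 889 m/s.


E = 0.5*m*v^2 = 0.5*0.042*889^2 = 16597 J

16597 J


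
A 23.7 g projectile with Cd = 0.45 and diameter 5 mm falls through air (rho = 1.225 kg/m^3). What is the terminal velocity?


A = pi*(d/2)^2 = pi*(5/2000)^2 = 1.96350e-05 m^2
vt = sqrt(2mg/(Cd*rho*A)) = sqrt(2*0.0237*9.81/(0.45 * 1.225 * 1.96350e-05)) = 207.3 m/s

207.3 m/s


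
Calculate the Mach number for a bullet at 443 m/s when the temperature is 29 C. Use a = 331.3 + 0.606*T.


a = 331.3 + 0.606*(29) = 348.874 m/s
M = v/a = 443/348.874 = 1.27

1.27


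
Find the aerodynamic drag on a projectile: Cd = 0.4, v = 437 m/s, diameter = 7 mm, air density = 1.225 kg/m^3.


A = pi*(d/2)^2 = pi*(7/2000)^2 = 3.84845e-05 m^2
Fd = 0.5*Cd*rho*A*v^2 = 0.5*0.4*1.225*3.84845e-05*437^2 = 1.801 N

1.801 N


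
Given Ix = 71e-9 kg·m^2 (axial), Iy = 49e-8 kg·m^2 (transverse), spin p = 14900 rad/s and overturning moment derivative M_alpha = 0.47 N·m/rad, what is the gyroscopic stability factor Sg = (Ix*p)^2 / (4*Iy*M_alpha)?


Sg = Ix^2 * p^2 / (4 * Iy * M_alpha) = (71e-9)^2 * 14900^2 / (4 * 49e-8 * 0.47) = 1.215

1.215


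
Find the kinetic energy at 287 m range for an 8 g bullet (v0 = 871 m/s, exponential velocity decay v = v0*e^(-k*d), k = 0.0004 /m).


v = v0*exp(-k*d) = 871*exp(-0.0004*287) = 776.535 m/s
E = 0.5*m*v^2 = 0.5*0.008*776.535^2 = 2412 J

2412 J


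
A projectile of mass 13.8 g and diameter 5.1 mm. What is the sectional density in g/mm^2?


SD = m/d^2 = 13.8/5.1^2 = 0.5306 g/mm^2

0.5306 g/mm^2


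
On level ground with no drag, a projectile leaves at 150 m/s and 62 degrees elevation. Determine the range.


R = v0^2 * sin(2*theta) / g = 150^2 * sin(2*62°) / 9.81 = 1901 m

1901 m


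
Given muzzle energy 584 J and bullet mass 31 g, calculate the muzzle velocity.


v = sqrt(2*E/m) = sqrt(2*584/0.031) = 194.1 m/s

194.1 m/s


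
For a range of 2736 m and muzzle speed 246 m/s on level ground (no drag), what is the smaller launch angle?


sin(2*theta) = R*g/v0^2 = 2736*9.81/246^2 = 0.443522, theta = arcsin(0.443522)/2 = 13.16°

13.16 degrees


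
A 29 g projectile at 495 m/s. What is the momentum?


p = m*v = 0.029*495 = 14.36 kg·m/s

14.36 kg·m/s


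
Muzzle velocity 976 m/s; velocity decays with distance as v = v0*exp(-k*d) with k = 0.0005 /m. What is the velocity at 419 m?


v = v0*exp(-k*d) = 976*exp(-0.0005*419) = 791.5 m/s

791.5 m/s


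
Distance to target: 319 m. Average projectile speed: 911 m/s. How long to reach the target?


t = d/v = 319/911 = 0.3502 s

0.3502 s


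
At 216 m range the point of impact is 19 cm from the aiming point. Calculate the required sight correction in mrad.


1 mrad subtends 1 cm per 10 m of range, so adj = error_cm / (dist_m / 10) = 19 / (216/10) = 0.8796 mrad

0.8796 mrad


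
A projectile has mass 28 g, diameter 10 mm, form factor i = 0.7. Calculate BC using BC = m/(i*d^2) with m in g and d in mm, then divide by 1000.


BC = m/(i*d^2*1000) = 28/(0.7 * 10^2 * 1000) = 0.0004

0.0004


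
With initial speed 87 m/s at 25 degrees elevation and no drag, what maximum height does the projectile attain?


H = (v0*sin(theta))^2 / (2g) = (87*sin(25°))^2 / (2*9.81) = 68.9 m

68.9 m
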